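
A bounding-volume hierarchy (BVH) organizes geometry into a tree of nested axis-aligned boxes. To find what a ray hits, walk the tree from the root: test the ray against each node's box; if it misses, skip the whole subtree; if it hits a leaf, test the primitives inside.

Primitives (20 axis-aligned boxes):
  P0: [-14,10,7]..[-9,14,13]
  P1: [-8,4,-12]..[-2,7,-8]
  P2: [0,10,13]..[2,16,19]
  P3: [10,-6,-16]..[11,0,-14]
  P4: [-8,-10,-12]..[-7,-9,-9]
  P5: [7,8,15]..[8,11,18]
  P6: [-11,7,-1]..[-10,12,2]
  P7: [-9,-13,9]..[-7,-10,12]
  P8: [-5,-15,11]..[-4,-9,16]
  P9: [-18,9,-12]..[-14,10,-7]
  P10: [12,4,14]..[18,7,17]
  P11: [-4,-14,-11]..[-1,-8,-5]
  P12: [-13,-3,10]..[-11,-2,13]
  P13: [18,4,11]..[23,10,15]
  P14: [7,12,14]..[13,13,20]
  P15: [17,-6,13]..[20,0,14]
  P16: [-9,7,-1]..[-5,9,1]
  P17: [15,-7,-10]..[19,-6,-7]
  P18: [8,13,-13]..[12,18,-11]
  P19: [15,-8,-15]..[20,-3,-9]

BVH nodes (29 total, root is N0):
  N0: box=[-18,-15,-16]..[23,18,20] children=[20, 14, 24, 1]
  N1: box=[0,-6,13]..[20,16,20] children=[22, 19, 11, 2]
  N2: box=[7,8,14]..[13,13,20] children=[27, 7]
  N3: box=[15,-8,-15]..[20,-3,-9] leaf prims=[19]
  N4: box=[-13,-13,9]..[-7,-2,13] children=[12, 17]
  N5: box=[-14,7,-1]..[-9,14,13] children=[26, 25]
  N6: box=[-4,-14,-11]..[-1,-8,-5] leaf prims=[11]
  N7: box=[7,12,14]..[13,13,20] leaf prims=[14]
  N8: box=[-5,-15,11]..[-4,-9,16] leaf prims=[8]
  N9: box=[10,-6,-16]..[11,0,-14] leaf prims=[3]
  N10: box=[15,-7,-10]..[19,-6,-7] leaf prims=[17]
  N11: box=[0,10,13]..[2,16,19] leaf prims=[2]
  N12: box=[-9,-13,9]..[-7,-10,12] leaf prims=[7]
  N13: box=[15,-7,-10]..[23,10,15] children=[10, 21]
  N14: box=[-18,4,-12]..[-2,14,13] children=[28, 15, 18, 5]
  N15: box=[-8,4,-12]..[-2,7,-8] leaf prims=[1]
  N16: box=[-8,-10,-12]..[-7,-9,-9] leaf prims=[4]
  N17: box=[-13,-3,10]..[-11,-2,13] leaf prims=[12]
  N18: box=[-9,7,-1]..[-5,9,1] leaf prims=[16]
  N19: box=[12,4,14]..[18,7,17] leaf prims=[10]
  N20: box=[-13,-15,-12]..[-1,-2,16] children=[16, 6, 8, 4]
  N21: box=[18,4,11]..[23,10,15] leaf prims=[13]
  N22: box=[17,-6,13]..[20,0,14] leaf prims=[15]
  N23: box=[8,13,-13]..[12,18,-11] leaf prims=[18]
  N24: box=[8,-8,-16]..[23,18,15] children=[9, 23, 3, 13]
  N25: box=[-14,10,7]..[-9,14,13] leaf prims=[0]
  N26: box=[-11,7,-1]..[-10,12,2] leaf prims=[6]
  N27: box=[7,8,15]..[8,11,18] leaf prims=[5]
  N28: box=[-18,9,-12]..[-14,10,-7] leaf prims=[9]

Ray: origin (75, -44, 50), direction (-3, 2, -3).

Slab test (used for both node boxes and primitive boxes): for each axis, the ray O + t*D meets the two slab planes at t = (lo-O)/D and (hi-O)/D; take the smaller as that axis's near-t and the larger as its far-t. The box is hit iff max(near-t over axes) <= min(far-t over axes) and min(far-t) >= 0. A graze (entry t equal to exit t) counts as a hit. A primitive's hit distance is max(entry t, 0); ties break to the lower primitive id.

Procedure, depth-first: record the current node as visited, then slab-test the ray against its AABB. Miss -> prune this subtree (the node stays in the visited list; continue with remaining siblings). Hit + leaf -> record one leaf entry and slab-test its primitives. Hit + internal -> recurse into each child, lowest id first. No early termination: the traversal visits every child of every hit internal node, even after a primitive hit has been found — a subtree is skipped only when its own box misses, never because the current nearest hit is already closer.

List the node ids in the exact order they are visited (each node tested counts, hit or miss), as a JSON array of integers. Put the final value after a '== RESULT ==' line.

Walk:
N0 x:[52/3,31] y:[29/2,31] z:[10,22] -> hit [52/3,22], descend [1, 14, 20, 24]
  N1 x:[55/3,25] y:[19,30] z:[10,37/3] -> miss, prune
  N14 x:[77/3,31] y:[24,29] z:[37/3,62/3] -> miss, prune
  N20 x:[76/3,88/3] y:[29/2,21] z:[34/3,62/3] -> miss, prune
  N24 x:[52/3,67/3] y:[18,31] z:[35/3,22] -> hit [18,22], descend [3, 9, 13, 23]
    N3 x:[55/3,20] y:[18,41/2] z:[59/3,65/3] -> hit [59/3,20] leaf, test {P19@t=59/3}
    N9 x:[64/3,65/3] y:[19,22] z:[64/3,22] -> hit [64/3,65/3] leaf, test {P3@t=64/3}
    N13 x:[52/3,20] y:[37/2,27] z:[35/3,20] -> hit [37/2,20], descend [10, 21]
      N10 x:[56/3,20] y:[37/2,19] z:[19,20] -> hit [19,19] leaf, test {P17@t=19}
      N21 x:[52/3,19] y:[24,27] z:[35/3,13] -> miss, prune
    N23 x:[21,67/3] y:[57/2,31] z:[61/3,21] -> miss, prune

Summary -> nodes [0, 1, 14, 20, 24, 3, 9, 13, 10, 21, 23]; box-tests=11; leaf-entries=3; first=P17

== RESULT ==
[0, 1, 14, 20, 24, 3, 9, 13, 10, 21, 23]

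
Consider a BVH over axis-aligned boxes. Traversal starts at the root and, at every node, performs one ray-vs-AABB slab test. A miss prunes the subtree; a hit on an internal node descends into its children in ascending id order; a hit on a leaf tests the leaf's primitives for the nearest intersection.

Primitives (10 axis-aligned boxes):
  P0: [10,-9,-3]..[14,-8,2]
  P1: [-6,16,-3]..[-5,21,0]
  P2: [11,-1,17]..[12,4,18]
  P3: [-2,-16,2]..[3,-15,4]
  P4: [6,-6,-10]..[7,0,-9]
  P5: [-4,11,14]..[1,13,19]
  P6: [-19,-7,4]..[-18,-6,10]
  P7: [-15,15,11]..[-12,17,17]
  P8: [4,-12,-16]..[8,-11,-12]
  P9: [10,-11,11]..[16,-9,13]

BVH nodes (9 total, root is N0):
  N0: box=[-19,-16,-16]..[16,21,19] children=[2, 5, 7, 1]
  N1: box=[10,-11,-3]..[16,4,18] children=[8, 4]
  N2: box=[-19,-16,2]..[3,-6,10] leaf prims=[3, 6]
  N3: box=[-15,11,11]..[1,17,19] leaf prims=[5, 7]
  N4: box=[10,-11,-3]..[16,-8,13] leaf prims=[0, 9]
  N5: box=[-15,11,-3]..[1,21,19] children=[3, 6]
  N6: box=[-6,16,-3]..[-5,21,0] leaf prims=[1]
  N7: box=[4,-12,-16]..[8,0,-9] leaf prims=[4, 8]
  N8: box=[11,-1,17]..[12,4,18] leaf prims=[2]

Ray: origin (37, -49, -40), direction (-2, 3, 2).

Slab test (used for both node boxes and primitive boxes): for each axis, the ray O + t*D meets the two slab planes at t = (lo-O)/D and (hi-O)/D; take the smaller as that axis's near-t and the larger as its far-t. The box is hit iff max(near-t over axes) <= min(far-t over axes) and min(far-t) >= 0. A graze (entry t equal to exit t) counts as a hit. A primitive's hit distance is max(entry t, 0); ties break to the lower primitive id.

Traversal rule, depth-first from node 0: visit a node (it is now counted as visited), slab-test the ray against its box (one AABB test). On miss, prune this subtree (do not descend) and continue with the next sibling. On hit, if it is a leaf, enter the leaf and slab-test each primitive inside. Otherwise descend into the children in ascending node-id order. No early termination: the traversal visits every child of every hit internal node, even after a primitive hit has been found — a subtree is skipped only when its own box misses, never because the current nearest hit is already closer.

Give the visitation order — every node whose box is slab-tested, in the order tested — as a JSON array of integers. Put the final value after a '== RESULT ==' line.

Traverse from the root:
N0 x:[21/2,28] y:[11,70/3] z:[12,59/2] -> hit [12,70/3], descend [1, 2, 5, 7]
  N1 x:[21/2,27/2] y:[38/3,53/3] z:[37/2,29] -> miss, prune
  N2 x:[17,28] y:[11,43/3] z:[21,25] -> miss, prune
  N5 x:[18,26] y:[20,70/3] z:[37/2,59/2] -> hit [20,70/3], descend [3, 6]
    N3 x:[18,26] y:[20,22] z:[51/2,59/2] -> miss, prune
    N6 x:[21,43/2] y:[65/3,70/3] z:[37/2,20] -> miss, prune
  N7 x:[29/2,33/2] y:[37/3,49/3] z:[12,31/2] -> hit [29/2,31/2] leaf, test {P4@t=15, P8(miss)}

Summary -> nodes [0, 1, 2, 5, 3, 6, 7]; box-tests=7; leaf-entries=1; first=P4

== RESULT ==
[0, 1, 2, 5, 3, 6, 7]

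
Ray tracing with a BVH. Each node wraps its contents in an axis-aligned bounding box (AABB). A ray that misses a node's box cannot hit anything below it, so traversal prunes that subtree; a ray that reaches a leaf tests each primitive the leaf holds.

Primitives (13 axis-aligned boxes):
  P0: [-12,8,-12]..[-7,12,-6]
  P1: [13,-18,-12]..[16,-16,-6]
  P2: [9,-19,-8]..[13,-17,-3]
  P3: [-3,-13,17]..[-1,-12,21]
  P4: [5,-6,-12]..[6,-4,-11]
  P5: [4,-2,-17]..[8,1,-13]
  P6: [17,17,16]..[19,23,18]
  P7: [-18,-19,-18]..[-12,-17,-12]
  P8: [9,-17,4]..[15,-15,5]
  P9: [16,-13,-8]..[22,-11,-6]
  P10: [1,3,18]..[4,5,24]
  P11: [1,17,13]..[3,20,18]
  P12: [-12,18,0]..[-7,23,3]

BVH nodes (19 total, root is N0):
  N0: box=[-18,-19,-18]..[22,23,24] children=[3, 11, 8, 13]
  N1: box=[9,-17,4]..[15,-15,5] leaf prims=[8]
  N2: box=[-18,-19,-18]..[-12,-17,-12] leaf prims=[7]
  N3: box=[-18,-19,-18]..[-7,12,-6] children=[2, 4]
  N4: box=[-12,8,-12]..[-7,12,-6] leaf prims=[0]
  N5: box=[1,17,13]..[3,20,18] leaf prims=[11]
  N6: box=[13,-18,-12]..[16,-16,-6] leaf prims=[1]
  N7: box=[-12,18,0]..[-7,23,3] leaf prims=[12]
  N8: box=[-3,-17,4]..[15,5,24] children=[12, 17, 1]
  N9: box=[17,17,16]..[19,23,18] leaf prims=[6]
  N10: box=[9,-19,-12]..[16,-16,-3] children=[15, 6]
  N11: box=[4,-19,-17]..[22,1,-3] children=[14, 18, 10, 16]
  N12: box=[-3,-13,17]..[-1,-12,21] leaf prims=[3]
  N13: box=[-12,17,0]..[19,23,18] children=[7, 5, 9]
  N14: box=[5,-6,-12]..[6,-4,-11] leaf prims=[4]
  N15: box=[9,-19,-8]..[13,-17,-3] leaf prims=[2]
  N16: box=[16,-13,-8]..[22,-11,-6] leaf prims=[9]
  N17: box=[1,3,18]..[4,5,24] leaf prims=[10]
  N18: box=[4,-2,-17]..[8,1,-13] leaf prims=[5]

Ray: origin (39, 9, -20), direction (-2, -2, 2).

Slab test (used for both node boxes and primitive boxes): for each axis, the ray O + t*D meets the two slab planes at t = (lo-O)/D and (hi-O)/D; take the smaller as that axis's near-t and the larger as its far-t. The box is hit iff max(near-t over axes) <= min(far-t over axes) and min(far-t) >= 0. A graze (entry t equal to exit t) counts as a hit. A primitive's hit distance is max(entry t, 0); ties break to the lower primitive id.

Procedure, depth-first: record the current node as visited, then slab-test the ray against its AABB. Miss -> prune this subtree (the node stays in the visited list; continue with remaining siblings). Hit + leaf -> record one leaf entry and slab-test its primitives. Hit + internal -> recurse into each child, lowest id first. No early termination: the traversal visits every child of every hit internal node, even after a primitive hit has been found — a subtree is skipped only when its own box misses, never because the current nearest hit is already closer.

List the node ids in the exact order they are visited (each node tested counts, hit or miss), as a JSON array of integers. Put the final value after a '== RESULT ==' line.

Walk:
N0 x:[17/2,57/2] y:[-7,14] z:[1,22] -> hit [17/2,14], descend [3, 8, 11, 13]
  N3 x:[23,57/2] y:[-3/2,14] z:[1,7] -> miss, prune
  N8 x:[12,21] y:[2,13] z:[12,22] -> hit [12,13], descend [1, 12, 17]
    N1 x:[12,15] y:[12,13] z:[12,25/2] -> hit [12,25/2] leaf, test {P8@t=12}
    N12 x:[20,21] y:[21/2,11] z:[37/2,41/2] -> miss, prune
    N17 x:[35/2,19] y:[2,3] z:[19,22] -> miss, prune
  N11 x:[17/2,35/2] y:[4,14] z:[3/2,17/2] -> hit [17/2,17/2], descend [10, 14, 16, 18]
    N10 x:[23/2,15] y:[25/2,14] z:[4,17/2] -> miss, prune
    N14 x:[33/2,17] y:[13/2,15/2] z:[4,9/2] -> miss, prune
    N16 x:[17/2,23/2] y:[10,11] z:[6,7] -> miss, prune
    N18 x:[31/2,35/2] y:[4,11/2] z:[3/2,7/2] -> miss, prune
  N13 x:[10,51/2] y:[-7,-4] z:[10,19] -> miss, prune

Summary -> nodes [0, 3, 8, 1, 12, 17, 11, 10, 14, 16, 18, 13]; box-tests=12; leaf-entries=1; first=P8

== RESULT ==
[0, 3, 8, 1, 12, 17, 11, 10, 14, 16, 18, 13]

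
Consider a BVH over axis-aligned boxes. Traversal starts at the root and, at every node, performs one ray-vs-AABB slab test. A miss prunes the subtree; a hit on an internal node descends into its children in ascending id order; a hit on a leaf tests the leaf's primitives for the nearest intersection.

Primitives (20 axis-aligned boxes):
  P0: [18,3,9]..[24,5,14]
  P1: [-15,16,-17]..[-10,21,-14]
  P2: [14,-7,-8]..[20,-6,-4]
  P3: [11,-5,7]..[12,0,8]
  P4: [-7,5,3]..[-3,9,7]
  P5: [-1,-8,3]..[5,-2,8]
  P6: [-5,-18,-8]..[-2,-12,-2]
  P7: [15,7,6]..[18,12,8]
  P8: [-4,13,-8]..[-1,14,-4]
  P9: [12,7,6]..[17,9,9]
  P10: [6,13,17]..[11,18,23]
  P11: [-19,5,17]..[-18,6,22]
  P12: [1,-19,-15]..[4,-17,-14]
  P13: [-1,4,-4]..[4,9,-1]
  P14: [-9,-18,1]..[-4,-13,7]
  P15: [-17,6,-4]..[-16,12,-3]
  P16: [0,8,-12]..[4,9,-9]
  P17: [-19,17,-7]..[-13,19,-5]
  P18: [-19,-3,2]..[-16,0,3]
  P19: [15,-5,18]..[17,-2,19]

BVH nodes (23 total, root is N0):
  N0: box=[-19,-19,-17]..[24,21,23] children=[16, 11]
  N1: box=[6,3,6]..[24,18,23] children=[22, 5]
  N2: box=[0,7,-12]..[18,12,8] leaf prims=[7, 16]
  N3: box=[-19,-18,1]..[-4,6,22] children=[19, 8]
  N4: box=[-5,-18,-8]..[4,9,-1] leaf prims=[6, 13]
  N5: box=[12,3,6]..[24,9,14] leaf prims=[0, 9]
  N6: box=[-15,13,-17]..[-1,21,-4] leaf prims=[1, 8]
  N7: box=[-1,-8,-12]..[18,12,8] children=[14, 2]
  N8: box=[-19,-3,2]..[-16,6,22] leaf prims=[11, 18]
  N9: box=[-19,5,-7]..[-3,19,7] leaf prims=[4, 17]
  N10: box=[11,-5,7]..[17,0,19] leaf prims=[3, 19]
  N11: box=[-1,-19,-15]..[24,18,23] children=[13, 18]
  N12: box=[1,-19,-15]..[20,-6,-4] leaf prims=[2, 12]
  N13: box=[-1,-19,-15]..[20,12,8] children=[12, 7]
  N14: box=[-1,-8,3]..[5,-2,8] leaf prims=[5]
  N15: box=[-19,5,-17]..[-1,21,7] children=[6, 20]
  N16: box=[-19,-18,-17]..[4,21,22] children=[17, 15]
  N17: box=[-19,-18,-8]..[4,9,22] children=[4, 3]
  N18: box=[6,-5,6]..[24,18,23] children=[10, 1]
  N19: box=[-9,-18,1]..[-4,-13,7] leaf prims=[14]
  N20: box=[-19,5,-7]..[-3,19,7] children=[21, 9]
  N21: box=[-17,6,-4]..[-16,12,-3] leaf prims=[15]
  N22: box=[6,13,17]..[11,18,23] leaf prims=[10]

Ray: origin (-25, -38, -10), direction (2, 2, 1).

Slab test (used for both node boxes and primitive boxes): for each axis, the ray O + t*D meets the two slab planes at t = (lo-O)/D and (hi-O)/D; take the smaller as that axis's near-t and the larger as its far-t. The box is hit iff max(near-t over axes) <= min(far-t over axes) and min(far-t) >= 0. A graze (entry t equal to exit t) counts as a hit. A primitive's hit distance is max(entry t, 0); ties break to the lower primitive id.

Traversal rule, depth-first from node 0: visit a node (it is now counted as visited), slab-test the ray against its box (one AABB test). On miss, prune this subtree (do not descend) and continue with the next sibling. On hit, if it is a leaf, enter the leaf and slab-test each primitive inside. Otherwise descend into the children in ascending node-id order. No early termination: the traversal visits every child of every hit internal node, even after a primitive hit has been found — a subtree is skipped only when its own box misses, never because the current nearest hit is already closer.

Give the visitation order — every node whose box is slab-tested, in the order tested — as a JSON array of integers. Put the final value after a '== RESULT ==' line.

Traverse from the root:
N0 x:[3,49/2] y:[19/2,59/2] z:[-7,33] -> hit [19/2,49/2], descend [11, 16]
  N11 x:[12,49/2] y:[19/2,28] z:[-5,33] -> hit [12,49/2], descend [13, 18]
    N13 x:[12,45/2] y:[19/2,25] z:[-5,18] -> hit [12,18], descend [7, 12]
      N7 x:[12,43/2] y:[15,25] z:[-2,18] -> hit [15,18], descend [2, 14]
        N2 x:[25/2,43/2] y:[45/2,25] z:[-2,18] -> miss, prune
        N14 x:[12,15] y:[15,18] z:[13,18] -> hit [15,15] leaf, test {P5@t=15}
      N12 x:[13,45/2] y:[19/2,16] z:[-5,6] -> miss, prune
    N18 x:[31/2,49/2] y:[33/2,28] z:[16,33] -> hit [33/2,49/2], descend [1, 10]
      N1 x:[31/2,49/2] y:[41/2,28] z:[16,33] -> hit [41/2,49/2], descend [5, 22]
        N5 x:[37/2,49/2] y:[41/2,47/2] z:[16,24] -> hit [41/2,47/2] leaf, test {P0@t=43/2, P9(miss)}
        N22 x:[31/2,18] y:[51/2,28] z:[27,33] -> miss, prune
      N10 x:[18,21] y:[33/2,19] z:[17,29] -> hit [18,19] leaf, test {P3@t=18, P19(miss)}
  N16 x:[3,29/2] y:[10,59/2] z:[-7,32] -> hit [10,29/2], descend [15, 17]
    N15 x:[3,12] y:[43/2,59/2] z:[-7,17] -> miss, prune
    N17 x:[3,29/2] y:[10,47/2] z:[2,32] -> hit [10,29/2], descend [3, 4]
      N3 x:[3,21/2] y:[10,22] z:[11,32] -> miss, prune
      N4 x:[10,29/2] y:[10,47/2] z:[2,9] -> miss, prune

Visited [0, 11, 13, 7, 2, 14, 12, 18, 1, 5, 22, 10, 16, 15, 17, 3, 4]. Tests: 17 box, 3 leaf. Nearest: P5.

== RESULT ==
[0, 11, 13, 7, 2, 14, 12, 18, 1, 5, 22, 10, 16, 15, 17, 3, 4]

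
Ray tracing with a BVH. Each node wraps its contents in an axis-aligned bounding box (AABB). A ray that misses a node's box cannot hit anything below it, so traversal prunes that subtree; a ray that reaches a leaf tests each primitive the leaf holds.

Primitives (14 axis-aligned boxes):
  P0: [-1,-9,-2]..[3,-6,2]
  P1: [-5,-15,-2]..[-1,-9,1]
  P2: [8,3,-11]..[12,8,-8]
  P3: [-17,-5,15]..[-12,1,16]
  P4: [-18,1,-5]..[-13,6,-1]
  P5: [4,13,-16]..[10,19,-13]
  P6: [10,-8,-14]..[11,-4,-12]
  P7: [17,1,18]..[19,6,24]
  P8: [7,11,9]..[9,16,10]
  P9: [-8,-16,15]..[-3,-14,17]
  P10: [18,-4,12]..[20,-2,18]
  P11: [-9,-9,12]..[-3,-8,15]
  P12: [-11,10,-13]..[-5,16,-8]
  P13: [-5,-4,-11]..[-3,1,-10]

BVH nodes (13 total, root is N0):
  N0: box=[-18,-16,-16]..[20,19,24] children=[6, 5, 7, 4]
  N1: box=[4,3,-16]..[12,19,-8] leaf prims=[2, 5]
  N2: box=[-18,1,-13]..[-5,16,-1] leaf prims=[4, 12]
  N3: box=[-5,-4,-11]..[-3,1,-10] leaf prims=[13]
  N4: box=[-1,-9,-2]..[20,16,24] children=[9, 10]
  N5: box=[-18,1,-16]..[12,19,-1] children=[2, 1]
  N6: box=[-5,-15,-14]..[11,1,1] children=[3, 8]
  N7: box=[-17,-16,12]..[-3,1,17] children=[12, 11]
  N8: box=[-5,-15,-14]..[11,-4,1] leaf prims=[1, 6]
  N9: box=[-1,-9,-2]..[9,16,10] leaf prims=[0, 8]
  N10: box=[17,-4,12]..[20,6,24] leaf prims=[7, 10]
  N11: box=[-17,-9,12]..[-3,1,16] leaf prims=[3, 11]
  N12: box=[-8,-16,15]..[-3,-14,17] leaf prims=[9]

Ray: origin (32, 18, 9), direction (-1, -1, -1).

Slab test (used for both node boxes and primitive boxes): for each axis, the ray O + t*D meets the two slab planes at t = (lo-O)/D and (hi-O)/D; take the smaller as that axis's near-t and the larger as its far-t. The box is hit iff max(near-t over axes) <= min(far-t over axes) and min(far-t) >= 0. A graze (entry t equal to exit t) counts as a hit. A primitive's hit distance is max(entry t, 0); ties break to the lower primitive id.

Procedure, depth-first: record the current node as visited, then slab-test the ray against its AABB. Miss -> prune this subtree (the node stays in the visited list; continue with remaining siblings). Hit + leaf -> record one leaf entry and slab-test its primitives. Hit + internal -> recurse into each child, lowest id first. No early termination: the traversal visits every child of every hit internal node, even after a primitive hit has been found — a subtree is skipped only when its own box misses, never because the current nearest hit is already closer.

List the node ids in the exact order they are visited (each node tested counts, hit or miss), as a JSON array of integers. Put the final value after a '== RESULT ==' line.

Walk:
N0 x:[12,50] y:[-1,34] z:[-15,25] -> hit [12,25], descend [4, 5, 6, 7]
  N4 x:[12,33] y:[2,27] z:[-15,11] -> miss, prune
  N5 x:[20,50] y:[-1,17] z:[10,25] -> miss, prune
  N6 x:[21,37] y:[17,33] z:[8,23] -> hit [21,23], descend [3, 8]
    N3 x:[35,37] y:[17,22] z:[19,20] -> miss, prune
    N8 x:[21,37] y:[22,33] z:[8,23] -> hit [22,23] leaf, test {P1(miss), P6@t=22}
  N7 x:[35,49] y:[17,34] z:[-8,-3] -> miss, prune

Summary -> nodes [0, 4, 5, 6, 3, 8, 7]; box-tests=7; leaf-entries=1; first=P6

== RESULT ==
[0, 4, 5, 6, 3, 8, 7]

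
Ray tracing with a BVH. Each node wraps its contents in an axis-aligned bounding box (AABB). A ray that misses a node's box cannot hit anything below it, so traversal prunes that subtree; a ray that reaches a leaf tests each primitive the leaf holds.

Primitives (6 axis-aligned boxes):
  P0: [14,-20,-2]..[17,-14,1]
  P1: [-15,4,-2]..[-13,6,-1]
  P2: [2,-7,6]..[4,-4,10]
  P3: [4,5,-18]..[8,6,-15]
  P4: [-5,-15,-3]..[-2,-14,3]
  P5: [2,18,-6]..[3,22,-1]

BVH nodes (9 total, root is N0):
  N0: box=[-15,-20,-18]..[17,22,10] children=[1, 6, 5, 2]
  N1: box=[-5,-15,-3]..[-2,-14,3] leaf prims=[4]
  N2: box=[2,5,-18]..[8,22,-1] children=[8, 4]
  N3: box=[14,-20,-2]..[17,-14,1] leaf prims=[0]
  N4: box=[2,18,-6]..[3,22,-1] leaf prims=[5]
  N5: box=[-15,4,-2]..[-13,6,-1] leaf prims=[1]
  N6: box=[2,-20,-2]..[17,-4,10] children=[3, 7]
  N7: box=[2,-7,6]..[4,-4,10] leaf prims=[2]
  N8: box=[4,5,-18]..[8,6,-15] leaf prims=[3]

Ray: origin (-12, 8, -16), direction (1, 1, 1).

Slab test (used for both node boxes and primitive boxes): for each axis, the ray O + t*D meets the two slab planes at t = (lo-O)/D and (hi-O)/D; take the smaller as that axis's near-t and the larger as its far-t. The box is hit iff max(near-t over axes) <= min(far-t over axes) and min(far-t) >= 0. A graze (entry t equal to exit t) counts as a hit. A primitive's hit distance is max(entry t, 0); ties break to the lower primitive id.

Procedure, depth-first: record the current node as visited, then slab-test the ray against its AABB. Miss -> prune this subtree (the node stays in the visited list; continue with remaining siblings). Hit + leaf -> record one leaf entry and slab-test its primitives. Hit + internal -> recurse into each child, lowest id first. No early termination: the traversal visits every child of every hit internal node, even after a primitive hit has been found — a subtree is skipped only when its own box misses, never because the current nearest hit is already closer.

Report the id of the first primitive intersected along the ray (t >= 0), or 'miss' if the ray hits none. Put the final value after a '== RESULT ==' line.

Walk:
N0 x:[-3,29] y:[-28,14] z:[-2,26] -> hit [-2,14], descend [1, 2, 5, 6]
  N1 x:[7,10] y:[-23,-22] z:[13,19] -> miss, prune
  N2 x:[14,20] y:[-3,14] z:[-2,15] -> hit [14,14], descend [4, 8]
    N4 x:[14,15] y:[10,14] z:[10,15] -> hit [14,14] leaf, test {P5@t=14}
    N8 x:[16,20] y:[-3,-2] z:[-2,1] -> miss, prune
  N5 x:[-3,-1] y:[-4,-2] z:[14,15] -> miss, prune
  N6 x:[14,29] y:[-28,-12] z:[14,26] -> miss, prune

Summary -> nodes [0, 1, 2, 4, 8, 5, 6]; box-tests=7; leaf-entries=1; first=P5

== RESULT ==
5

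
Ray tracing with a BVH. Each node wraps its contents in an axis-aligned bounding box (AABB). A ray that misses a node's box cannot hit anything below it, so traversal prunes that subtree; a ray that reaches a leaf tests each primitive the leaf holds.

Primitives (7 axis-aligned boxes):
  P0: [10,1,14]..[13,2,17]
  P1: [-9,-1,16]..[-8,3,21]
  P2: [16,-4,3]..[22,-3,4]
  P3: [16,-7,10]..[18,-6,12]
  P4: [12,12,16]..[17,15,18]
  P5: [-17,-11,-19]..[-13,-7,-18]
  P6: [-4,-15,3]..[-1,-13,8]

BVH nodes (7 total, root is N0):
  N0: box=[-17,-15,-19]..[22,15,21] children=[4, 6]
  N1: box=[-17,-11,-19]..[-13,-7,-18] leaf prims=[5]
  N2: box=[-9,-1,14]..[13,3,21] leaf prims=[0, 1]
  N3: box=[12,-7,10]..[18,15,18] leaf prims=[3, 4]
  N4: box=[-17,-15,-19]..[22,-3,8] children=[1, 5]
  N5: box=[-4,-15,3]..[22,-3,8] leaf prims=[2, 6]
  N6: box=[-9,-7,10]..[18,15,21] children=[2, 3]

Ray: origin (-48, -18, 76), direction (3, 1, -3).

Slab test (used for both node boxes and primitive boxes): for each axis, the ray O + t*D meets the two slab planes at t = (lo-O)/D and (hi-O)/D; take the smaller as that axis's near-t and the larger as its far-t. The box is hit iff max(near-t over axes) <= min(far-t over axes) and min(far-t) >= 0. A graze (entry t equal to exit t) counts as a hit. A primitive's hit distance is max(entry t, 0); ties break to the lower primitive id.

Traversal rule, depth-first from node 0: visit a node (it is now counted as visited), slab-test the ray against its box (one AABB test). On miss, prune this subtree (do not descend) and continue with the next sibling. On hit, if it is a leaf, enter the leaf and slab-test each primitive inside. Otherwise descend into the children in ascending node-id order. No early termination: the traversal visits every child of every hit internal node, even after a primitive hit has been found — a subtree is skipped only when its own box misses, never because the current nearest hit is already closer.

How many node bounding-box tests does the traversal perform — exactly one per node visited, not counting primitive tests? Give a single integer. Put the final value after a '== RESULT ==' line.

Traverse from the root:
N0 x:[31/3,70/3] y:[3,33] z:[55/3,95/3] -> hit [55/3,70/3], descend [4, 6]
  N4 x:[31/3,70/3] y:[3,15] z:[68/3,95/3] -> miss, prune
  N6 x:[13,22] y:[11,33] z:[55/3,22] -> hit [55/3,22], descend [2, 3]
    N2 x:[13,61/3] y:[17,21] z:[55/3,62/3] -> hit [55/3,61/3] leaf, test {P0@t=59/3, P1(miss)}
    N3 x:[20,22] y:[11,33] z:[58/3,22] -> hit [20,22] leaf, test {P3(miss), P4(miss)}

5 AABB tests over nodes [0, 4, 6, 2, 3]; 2 leaves entered; closest P0.

== RESULT ==
5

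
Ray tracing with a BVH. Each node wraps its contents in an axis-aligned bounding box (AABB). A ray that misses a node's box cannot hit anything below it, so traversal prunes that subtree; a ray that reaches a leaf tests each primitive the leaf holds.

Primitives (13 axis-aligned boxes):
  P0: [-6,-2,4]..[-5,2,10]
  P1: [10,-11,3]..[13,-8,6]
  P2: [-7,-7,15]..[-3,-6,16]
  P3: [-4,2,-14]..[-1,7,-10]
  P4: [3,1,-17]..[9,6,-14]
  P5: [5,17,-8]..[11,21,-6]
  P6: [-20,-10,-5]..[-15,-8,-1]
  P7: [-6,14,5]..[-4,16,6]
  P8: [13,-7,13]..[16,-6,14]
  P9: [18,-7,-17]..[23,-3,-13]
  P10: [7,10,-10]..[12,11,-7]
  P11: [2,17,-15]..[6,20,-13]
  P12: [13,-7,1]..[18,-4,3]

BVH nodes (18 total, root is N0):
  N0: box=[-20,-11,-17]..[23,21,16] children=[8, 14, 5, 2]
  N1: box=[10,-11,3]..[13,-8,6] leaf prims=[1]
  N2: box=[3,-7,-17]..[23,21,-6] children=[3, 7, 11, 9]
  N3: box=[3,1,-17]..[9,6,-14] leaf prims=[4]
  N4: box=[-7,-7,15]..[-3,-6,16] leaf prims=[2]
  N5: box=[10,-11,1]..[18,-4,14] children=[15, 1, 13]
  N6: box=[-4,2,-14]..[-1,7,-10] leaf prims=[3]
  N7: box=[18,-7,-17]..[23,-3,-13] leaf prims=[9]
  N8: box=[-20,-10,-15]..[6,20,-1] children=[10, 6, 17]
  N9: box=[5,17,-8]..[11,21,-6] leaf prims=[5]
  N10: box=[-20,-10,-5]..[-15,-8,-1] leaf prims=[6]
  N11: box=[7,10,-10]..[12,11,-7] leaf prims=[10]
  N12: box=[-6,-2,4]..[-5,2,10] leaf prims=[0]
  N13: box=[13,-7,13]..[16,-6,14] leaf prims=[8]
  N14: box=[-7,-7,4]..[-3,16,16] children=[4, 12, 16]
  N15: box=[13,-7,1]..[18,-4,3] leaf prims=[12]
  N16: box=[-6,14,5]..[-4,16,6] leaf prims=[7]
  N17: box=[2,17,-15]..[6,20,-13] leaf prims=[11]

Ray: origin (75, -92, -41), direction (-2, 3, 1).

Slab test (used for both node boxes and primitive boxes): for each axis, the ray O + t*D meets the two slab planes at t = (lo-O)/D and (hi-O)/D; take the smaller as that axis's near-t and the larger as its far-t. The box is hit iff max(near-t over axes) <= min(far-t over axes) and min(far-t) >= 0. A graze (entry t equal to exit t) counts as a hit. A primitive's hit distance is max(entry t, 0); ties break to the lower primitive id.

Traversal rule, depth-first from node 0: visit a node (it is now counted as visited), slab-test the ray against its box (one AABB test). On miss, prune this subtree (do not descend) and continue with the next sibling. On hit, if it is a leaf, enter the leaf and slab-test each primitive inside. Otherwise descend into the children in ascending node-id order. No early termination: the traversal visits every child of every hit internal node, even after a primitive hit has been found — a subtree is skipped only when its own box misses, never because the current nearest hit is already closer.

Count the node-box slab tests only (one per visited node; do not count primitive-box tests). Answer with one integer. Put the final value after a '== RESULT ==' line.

Trace the traversal:
N0 x:[26,95/2] y:[27,113/3] z:[24,57] -> hit [27,113/3], descend [2, 5, 8, 14]
  N2 x:[26,36] y:[85/3,113/3] z:[24,35] -> hit [85/3,35], descend [3, 7, 9, 11]
    N3 x:[33,36] y:[31,98/3] z:[24,27] -> miss, prune
    N7 x:[26,57/2] y:[85/3,89/3] z:[24,28] -> miss, prune
    N9 x:[32,35] y:[109/3,113/3] z:[33,35] -> miss, prune
    N11 x:[63/2,34] y:[34,103/3] z:[31,34] -> hit [34,34] leaf, test {P10@t=34}
  N5 x:[57/2,65/2] y:[27,88/3] z:[42,55] -> miss, prune
  N8 x:[69/2,95/2] y:[82/3,112/3] z:[26,40] -> hit [69/2,112/3], descend [6, 10, 17]
    N6 x:[38,79/2] y:[94/3,33] z:[27,31] -> miss, prune
    N10 x:[45,95/2] y:[82/3,28] z:[36,40] -> miss, prune
    N17 x:[69/2,73/2] y:[109/3,112/3] z:[26,28] -> miss, prune
  N14 x:[39,41] y:[85/3,36] z:[45,57] -> miss, prune

Visited [0, 2, 3, 7, 9, 11, 5, 8, 6, 10, 17, 14]. Tests: 12 box, 1 leaf. Nearest: P10.

== RESULT ==
12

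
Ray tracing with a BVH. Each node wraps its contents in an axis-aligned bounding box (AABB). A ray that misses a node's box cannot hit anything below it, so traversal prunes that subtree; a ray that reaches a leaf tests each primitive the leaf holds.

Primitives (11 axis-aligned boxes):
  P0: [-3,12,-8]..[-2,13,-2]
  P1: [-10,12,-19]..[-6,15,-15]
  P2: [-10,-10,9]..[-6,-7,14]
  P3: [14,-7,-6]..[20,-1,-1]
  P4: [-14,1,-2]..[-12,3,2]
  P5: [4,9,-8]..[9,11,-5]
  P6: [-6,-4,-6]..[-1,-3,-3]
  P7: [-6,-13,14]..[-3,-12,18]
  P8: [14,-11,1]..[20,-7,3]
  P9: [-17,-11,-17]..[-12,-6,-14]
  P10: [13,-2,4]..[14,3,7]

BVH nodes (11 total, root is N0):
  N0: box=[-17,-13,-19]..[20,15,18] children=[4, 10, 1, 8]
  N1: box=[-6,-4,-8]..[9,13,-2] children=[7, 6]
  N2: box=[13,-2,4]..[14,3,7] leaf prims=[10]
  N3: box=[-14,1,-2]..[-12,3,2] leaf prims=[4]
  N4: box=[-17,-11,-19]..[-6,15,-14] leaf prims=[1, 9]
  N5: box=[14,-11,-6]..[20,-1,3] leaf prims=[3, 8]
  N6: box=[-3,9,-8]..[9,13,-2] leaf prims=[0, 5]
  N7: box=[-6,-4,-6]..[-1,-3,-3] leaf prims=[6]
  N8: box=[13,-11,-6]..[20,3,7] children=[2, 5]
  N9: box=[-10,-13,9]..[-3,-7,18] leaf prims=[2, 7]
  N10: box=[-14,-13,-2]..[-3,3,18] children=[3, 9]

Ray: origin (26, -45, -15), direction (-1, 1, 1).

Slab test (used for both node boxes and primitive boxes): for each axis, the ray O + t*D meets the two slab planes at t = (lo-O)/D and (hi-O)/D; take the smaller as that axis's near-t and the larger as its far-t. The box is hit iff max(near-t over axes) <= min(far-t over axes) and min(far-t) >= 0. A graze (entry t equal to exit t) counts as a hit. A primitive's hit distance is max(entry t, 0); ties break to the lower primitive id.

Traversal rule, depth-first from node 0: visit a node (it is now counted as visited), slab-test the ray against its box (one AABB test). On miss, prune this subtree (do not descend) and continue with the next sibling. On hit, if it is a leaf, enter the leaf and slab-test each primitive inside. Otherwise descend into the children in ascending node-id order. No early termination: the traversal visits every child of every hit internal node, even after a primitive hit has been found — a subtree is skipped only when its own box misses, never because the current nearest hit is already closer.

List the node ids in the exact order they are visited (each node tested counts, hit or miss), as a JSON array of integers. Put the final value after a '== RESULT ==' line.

Traverse from the root:
N0 x:[6,43] y:[32,60] z:[-4,33] -> hit [32,33], descend [1, 4, 8, 10]
  N1 x:[17,32] y:[41,58] z:[7,13] -> miss, prune
  N4 x:[32,43] y:[34,60] z:[-4,1] -> miss, prune
  N8 x:[6,13] y:[34,48] z:[9,22] -> miss, prune
  N10 x:[29,40] y:[32,48] z:[13,33] -> hit [32,33], descend [3, 9]
    N3 x:[38,40] y:[46,48] z:[13,17] -> miss, prune
    N9 x:[29,36] y:[32,38] z:[24,33] -> hit [32,33] leaf, test {P2(miss), P7@t=32}

Visited [0, 1, 4, 8, 10, 3, 9]. Tests: 7 box, 1 leaf. Nearest: P7.

== RESULT ==
[0, 1, 4, 8, 10, 3, 9]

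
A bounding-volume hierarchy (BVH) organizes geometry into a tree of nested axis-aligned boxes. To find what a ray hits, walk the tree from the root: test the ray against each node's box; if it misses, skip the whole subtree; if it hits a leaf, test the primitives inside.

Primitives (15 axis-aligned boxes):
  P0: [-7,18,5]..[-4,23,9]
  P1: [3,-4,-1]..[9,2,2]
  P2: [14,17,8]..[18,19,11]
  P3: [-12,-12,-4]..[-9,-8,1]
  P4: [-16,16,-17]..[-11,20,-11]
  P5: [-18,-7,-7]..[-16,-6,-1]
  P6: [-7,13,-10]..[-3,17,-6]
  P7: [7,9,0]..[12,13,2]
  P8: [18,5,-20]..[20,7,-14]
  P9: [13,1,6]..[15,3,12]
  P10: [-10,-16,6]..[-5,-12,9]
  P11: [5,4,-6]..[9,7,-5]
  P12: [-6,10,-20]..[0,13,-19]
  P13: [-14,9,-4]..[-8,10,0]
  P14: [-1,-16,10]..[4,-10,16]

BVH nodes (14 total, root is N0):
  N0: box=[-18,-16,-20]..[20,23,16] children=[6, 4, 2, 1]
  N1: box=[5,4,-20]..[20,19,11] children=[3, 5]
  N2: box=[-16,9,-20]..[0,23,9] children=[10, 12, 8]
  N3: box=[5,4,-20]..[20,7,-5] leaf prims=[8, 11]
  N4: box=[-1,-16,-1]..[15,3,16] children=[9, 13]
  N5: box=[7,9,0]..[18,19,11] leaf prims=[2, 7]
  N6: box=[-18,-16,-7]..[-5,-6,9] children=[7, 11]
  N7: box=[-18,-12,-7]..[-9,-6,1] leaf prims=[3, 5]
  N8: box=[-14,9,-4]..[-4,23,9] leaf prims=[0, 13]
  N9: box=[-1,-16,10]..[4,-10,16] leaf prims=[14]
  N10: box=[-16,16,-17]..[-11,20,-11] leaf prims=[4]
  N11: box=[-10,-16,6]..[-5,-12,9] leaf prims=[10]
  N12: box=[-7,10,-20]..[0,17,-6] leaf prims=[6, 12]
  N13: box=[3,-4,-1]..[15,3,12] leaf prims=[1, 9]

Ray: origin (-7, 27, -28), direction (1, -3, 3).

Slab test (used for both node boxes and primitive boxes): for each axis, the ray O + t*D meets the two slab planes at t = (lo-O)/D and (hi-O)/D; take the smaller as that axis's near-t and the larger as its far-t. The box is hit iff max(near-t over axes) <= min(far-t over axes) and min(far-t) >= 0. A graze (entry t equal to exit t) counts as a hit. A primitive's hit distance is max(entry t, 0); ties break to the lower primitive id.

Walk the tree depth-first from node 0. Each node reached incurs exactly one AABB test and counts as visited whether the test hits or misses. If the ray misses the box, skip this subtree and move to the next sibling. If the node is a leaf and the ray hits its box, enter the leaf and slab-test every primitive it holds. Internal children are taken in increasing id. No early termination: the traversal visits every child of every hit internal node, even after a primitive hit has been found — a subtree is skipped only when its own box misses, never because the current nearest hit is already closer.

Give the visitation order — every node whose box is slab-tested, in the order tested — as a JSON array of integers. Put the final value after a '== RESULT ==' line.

Traverse from the root:
N0 x:[-11,27] y:[4/3,43/3] z:[8/3,44/3] -> hit [8/3,43/3], descend [1, 2, 4, 6]
  N1 x:[12,27] y:[8/3,23/3] z:[8/3,13] -> miss, prune
  N2 x:[-9,7] y:[4/3,6] z:[8/3,37/3] -> hit [8/3,6], descend [8, 10, 12]
    N8 x:[-7,3] y:[4/3,6] z:[8,37/3] -> miss, prune
    N10 x:[-9,-4] y:[7/3,11/3] z:[11/3,17/3] -> miss, prune
    N12 x:[0,7] y:[10/3,17/3] z:[8/3,22/3] -> hit [10/3,17/3] leaf, test {P6(miss), P12(miss)}
  N4 x:[6,22] y:[8,43/3] z:[9,44/3] -> hit [9,43/3], descend [9, 13]
    N9 x:[6,11] y:[37/3,43/3] z:[38/3,44/3] -> miss, prune
    N13 x:[10,22] y:[8,31/3] z:[9,40/3] -> hit [10,31/3] leaf, test {P1@t=10, P9(miss)}
  N6 x:[-11,2] y:[11,43/3] z:[7,37/3] -> miss, prune

Summary -> nodes [0, 1, 2, 8, 10, 12, 4, 9, 13, 6]; box-tests=10; leaf-entries=2; first=P1

== RESULT ==
[0, 1, 2, 8, 10, 12, 4, 9, 13, 6]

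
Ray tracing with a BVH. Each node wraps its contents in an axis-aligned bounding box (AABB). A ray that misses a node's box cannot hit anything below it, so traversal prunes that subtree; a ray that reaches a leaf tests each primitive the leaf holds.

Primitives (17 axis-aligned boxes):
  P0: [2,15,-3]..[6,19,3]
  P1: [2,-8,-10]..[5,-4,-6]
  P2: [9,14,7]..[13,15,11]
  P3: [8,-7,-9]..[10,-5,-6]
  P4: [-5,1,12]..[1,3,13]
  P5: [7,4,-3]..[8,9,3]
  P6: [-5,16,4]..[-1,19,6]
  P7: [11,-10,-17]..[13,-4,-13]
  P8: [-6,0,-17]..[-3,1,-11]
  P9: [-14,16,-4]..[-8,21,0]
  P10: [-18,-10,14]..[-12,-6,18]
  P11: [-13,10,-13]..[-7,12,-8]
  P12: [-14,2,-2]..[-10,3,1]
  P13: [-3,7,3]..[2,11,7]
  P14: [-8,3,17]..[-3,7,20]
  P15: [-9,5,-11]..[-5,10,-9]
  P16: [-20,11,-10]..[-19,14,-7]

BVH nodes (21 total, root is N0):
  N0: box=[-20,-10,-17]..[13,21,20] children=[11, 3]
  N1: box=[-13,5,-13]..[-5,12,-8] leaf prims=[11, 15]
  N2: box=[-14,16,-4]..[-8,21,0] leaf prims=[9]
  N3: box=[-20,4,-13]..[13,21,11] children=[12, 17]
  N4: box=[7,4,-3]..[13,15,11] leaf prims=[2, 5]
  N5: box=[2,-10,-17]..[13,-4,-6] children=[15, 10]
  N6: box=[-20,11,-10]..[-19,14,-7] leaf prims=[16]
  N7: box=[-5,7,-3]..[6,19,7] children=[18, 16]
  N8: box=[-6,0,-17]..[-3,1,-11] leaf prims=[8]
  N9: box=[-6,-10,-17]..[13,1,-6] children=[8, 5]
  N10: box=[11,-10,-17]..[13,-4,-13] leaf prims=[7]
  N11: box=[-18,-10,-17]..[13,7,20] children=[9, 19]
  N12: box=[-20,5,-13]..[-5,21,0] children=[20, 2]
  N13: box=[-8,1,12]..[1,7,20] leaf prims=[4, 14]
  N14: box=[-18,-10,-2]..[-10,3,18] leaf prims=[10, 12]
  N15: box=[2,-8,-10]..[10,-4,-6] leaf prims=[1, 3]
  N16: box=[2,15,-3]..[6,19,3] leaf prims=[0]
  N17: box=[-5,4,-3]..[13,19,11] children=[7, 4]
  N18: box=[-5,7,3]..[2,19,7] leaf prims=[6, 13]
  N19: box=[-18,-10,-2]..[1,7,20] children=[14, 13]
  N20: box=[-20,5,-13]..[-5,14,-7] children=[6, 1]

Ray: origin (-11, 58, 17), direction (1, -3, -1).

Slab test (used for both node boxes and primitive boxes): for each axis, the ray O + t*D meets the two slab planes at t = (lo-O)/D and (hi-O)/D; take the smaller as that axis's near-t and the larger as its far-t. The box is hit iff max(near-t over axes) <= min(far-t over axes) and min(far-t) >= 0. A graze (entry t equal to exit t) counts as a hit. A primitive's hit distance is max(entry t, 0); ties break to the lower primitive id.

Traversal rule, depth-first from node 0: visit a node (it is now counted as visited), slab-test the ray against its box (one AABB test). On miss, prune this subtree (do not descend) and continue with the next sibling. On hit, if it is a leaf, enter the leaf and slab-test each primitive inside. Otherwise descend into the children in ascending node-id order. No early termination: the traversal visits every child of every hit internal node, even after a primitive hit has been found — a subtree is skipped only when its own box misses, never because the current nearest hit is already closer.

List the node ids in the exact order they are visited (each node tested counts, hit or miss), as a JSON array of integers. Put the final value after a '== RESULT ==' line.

Traverse from the root:
N0 x:[-9,24] y:[37/3,68/3] z:[-3,34] -> hit [37/3,68/3], descend [3, 11]
  N3 x:[-9,24] y:[37/3,18] z:[6,30] -> hit [37/3,18], descend [12, 17]
    N12 x:[-9,6] y:[37/3,53/3] z:[17,30] -> miss, prune
    N17 x:[6,24] y:[13,18] z:[6,20] -> hit [13,18], descend [4, 7]
      N4 x:[18,24] y:[43/3,18] z:[6,20] -> hit [18,18] leaf, test {P2(miss), P5@t=18}
      N7 x:[6,17] y:[13,17] z:[10,20] -> hit [13,17], descend [16, 18]
        N16 x:[13,17] y:[13,43/3] z:[14,20] -> hit [14,43/3] leaf, test {P0@t=14}
        N18 x:[6,13] y:[13,17] z:[10,14] -> hit [13,13] leaf, test {P6(miss), P13(miss)}
  N11 x:[-7,24] y:[17,68/3] z:[-3,34] -> hit [17,68/3], descend [9, 19]
    N9 x:[5,24] y:[19,68/3] z:[23,34] -> miss, prune
    N19 x:[-7,12] y:[17,68/3] z:[-3,19] -> miss, prune

Summary -> nodes [0, 3, 12, 17, 4, 7, 16, 18, 11, 9, 19]; box-tests=11; leaf-entries=3; first=P0

== RESULT ==
[0, 3, 12, 17, 4, 7, 16, 18, 11, 9, 19]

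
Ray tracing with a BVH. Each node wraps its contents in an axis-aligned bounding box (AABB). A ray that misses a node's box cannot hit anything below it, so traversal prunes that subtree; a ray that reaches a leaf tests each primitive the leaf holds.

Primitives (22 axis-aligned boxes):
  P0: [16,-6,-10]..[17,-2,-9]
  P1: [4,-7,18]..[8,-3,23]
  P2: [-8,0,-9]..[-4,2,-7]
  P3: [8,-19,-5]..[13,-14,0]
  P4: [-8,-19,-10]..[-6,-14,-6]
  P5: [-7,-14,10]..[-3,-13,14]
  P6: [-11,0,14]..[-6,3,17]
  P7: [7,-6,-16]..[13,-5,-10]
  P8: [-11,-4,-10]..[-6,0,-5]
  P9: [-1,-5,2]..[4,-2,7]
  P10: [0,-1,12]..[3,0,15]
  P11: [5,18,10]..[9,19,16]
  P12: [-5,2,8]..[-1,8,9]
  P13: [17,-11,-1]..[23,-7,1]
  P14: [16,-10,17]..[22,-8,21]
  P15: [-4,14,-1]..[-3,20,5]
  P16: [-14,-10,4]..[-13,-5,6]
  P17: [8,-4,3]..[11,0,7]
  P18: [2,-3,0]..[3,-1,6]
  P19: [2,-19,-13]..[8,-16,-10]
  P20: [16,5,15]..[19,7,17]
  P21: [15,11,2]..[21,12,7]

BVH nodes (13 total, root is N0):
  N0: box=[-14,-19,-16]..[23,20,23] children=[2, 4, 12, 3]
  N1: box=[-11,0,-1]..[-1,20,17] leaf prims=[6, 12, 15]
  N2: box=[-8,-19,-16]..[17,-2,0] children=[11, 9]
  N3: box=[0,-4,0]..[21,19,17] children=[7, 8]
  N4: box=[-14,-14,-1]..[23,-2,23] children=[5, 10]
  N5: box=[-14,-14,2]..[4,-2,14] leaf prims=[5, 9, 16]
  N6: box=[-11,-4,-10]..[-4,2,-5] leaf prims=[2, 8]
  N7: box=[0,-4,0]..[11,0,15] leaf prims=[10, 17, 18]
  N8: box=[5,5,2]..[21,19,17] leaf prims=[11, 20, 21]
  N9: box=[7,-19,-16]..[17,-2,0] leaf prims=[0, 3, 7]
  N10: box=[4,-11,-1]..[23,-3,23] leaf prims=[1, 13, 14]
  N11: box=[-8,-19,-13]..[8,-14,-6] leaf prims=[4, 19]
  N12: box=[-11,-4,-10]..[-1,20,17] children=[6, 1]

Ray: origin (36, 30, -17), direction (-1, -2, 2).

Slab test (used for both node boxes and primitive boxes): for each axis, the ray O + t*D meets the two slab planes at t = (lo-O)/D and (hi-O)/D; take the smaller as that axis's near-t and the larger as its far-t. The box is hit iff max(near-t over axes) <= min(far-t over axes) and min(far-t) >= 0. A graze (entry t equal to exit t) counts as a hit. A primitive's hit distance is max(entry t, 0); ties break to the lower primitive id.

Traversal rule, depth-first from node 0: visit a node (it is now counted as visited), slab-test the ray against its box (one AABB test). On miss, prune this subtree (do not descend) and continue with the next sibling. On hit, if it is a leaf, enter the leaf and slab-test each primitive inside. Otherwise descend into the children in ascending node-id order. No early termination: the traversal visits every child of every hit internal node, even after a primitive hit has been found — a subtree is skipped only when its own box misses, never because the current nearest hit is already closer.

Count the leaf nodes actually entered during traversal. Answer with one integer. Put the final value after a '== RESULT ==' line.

Walk:
N0 x:[13,50] y:[5,49/2] z:[1/2,20] -> hit [13,20], descend [2, 3, 4, 12]
  N2 x:[19,44] y:[16,49/2] z:[1/2,17/2] -> miss, prune
  N3 x:[15,36] y:[11/2,17] z:[17/2,17] -> hit [15,17], descend [7, 8]
    N7 x:[25,36] y:[15,17] z:[17/2,16] -> miss, prune
    N8 x:[15,31] y:[11/2,25/2] z:[19/2,17] -> miss, prune
  N4 x:[13,50] y:[16,22] z:[8,20] -> hit [16,20], descend [5, 10]
    N5 x:[32,50] y:[16,22] z:[19/2,31/2] -> miss, prune
    N10 x:[13,32] y:[33/2,41/2] z:[8,20] -> hit [33/2,20] leaf, test {P1(miss), P13(miss), P14@t=19}
  N12 x:[37,47] y:[5,17] z:[7/2,17] -> miss, prune

9 AABB tests over nodes [0, 2, 3, 7, 8, 4, 5, 10, 12]; 1 leaf entered; closest P14.

== RESULT ==
1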